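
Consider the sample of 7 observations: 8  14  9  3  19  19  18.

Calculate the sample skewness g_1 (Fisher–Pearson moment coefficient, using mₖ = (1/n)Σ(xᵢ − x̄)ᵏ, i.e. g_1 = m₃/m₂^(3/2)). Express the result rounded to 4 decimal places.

x̄ = (8 + 14 + 9 + 3 + 19 + 19 + 18) / 7 = 12.8571
deviations (xᵢ − x̄): -4.8571, 1.1429, -3.8571, -9.8571, 6.1429, 6.1429, 5.1429
Σ(xᵢ − x̄)² = 238.8571 ⇒ m₂ = 238.8571/7 = 34.12245
Σ(xᵢ − x̄)³ = -528.6122 ⇒ m₃ = -528.6122/7 = -75.51603
m₂^(3/2) = 34.12245^(1.5) = 199.32432
g_1 = m₃ / m₂^(3/2) = -75.51603 / 199.32432 ≈ -0.3789

-0.3789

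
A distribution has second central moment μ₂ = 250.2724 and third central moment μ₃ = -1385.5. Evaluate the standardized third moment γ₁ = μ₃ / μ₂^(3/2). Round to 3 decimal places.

σ = √μ₂ = √250.2724 = 15.82000
σ³ = μ₂^(3/2) = 3959.30937
γ₁ = μ₃/σ³ = -1385.5 / 3959.30937 ≈ -0.350

-0.350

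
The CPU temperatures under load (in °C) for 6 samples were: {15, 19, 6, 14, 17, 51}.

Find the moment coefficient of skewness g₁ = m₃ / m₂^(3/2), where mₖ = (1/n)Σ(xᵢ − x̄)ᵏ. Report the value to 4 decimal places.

1.4499

x̄ = (15 + 19 + 6 + 14 + 17 + 51) / 6 = 20.3333
deviations (xᵢ − x̄): -5.3333, -1.3333, -14.3333, -6.3333, -3.3333, 30.6667
Σ(xᵢ − x̄)² = 1227.3333 ⇒ m₂ = 1227.3333/6 = 204.55556
Σ(xᵢ − x̄)³ = 25450.4444 ⇒ m₃ = 25450.4444/6 = 4241.74074
m₂^(3/2) = 204.55556^(1.5) = 2925.61328
g₁ = m₃ / m₂^(3/2) = 4241.74074 / 2925.61328 ≈ 1.4499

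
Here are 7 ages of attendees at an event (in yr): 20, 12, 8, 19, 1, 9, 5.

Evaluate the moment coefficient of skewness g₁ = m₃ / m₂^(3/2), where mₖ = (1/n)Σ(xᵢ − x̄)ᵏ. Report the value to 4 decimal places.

0.1940

x̄ = (20 + 12 + 8 + 19 + 1 + 9 + 5) / 7 = 10.5714
deviations (xᵢ − x̄): 9.4286, 1.4286, -2.5714, 8.4286, -9.5714, -1.5714, -5.5714
Σ(xᵢ − x̄)² = 293.7143 ⇒ m₂ = 293.7143/7 = 41.95918
Σ(xᵢ − x̄)³ = 369.1837 ⇒ m₃ = 369.1837/7 = 52.74052
m₂^(3/2) = 41.95918^(1.5) = 271.79443
g₁ = m₃ / m₂^(3/2) = 52.74052 / 271.79443 ≈ 0.1940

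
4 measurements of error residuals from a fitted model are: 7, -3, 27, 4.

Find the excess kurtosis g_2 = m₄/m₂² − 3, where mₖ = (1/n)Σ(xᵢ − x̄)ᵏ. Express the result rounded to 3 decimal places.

-0.884

x̄ = 8.7500
Σ(xᵢ − x̄)² = 496.7500 ⇒ m₂ = 124.18750
Σ(xᵢ − x̄)⁴ = 130510.3281 ⇒ m₄ = 32627.58203
m₂² = 15422.53516
g_2 = m₄/m₂² − 3 = 2.11558 − 3 ≈ -0.884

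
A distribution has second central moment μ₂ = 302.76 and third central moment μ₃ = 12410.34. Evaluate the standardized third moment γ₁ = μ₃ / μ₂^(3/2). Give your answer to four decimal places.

2.3558

σ = √μ₂ = √302.76 = 17.40000
σ³ = μ₂^(3/2) = 5268.02400
γ₁ = μ₃/σ³ = 12410.34 / 5268.02400 ≈ 2.3558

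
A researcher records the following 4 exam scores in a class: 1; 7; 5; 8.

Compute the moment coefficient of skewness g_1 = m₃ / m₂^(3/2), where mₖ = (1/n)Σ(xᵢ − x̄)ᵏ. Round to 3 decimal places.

x̄ = (1 + 7 + 5 + 8) / 4 = 5.2500
deviations (xᵢ − x̄): -4.2500, 1.7500, -0.2500, 2.7500
Σ(xᵢ − x̄)² = 28.7500 ⇒ m₂ = 28.7500/4 = 7.18750
Σ(xᵢ − x̄)³ = -50.6250 ⇒ m₃ = -50.6250/4 = -12.65625
m₂^(3/2) = 7.18750^(1.5) = 19.26934
g_1 = m₃ / m₂^(3/2) = -12.65625 / 19.26934 ≈ -0.657

-0.657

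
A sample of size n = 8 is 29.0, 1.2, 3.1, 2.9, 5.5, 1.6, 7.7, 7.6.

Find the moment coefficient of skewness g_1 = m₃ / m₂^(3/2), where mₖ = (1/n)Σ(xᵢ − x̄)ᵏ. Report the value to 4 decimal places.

x̄ = (29.0 + 1.2 + 3.1 + 2.9 + 5.5 + 1.6 + 7.7 + 7.6) / 8 = 7.3250
deviations (xᵢ − x̄): 21.6750, -6.1250, -4.2250, -4.4250, -1.8250, -5.7250, 0.3750, 0.2750
Σ(xᵢ − x̄)² = 581.0750 ⇒ m₂ = 581.0750/8 = 72.63438
Σ(xᵢ − x̄)³ = 9597.5453 ⇒ m₃ = 9597.5453/8 = 1199.69316
m₂^(3/2) = 72.63438^(1.5) = 619.03229
g_1 = m₃ / m₂^(3/2) = 1199.69316 / 619.03229 ≈ 1.9380

1.9380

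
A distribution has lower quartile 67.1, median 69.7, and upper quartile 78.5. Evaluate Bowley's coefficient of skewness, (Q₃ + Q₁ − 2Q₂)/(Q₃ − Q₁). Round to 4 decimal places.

0.5439

numerator: Q₃ + Q₁ − 2Q₂ = 78.5 + 67.1 − 2×69.7 = 6.2000
denominator: Q₃ − Q₁ = 78.5 − 67.1 = 11.4000
Bowley skewness = 6.2000 / 11.4000 ≈ 0.5439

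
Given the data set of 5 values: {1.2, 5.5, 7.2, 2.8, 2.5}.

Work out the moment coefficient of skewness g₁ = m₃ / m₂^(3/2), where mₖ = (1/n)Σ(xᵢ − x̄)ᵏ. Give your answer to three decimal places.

0.394

x̄ = (1.2 + 5.5 + 7.2 + 2.8 + 2.5) / 5 = 3.8400
deviations (xᵢ − x̄): -2.6400, 1.6600, 3.3600, -1.0400, -1.3400
Σ(xᵢ − x̄)² = 23.8920 ⇒ m₂ = 23.8920/5 = 4.77840
Σ(xᵢ − x̄)³ = 20.5766 ⇒ m₃ = 20.5766/5 = 4.11533
m₂^(3/2) = 4.77840^(1.5) = 10.44537
g₁ = m₃ / m₂^(3/2) = 4.11533 / 10.44537 ≈ 0.394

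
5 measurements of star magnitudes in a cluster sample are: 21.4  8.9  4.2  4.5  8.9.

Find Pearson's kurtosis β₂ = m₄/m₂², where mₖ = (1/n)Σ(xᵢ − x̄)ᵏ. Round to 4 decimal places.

2.7535

x̄ = 9.5800
Σ(xᵢ − x̄)² = 195.3880 ⇒ m₂ = 39.07760
Σ(xᵢ − x̄)⁴ = 21023.7309 ⇒ m₄ = 4204.74618
m₂² = 1527.05882
β₂ = m₄/m₂² = 4204.74618 / 1527.05882 ≈ 2.7535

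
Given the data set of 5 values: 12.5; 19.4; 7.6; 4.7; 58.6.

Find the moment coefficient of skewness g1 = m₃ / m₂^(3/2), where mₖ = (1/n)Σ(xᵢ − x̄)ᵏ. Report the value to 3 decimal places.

x̄ = (12.5 + 19.4 + 7.6 + 4.7 + 58.6) / 5 = 20.5600
deviations (xᵢ − x̄): -8.0600, -1.1600, -12.9600, -15.8600, 38.0400
Σ(xᵢ − x̄)² = 1932.8520 ⇒ m₂ = 1932.8520/5 = 386.57040
Σ(xᵢ − x̄)³ = 48354.0946 ⇒ m₃ = 48354.0946/5 = 9670.81891
m₂^(3/2) = 386.57040^(1.5) = 7600.51281
g1 = m₃ / m₂^(3/2) = 9670.81891 / 7600.51281 ≈ 1.272

1.272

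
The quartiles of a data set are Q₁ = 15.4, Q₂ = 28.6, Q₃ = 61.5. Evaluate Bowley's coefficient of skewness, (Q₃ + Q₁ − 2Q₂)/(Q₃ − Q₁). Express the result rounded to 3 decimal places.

numerator: Q₃ + Q₁ − 2Q₂ = 61.5 + 15.4 − 2×28.6 = 19.7000
denominator: Q₃ − Q₁ = 61.5 − 15.4 = 46.1000
Bowley skewness = 19.7000 / 46.1000 ≈ 0.427

0.427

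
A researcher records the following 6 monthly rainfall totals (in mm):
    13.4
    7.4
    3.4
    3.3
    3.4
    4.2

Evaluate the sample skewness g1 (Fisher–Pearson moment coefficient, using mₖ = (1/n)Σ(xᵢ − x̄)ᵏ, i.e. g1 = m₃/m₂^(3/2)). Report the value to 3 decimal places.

x̄ = (13.4 + 7.4 + 3.4 + 3.3 + 3.4 + 4.2) / 6 = 5.8500
deviations (xᵢ − x̄): 7.5500, 1.5500, -2.4500, -2.5500, -2.4500, -1.6500
Σ(xᵢ − x̄)² = 80.6350 ⇒ m₂ = 80.6350/6 = 13.43917
Σ(xᵢ − x̄)³ = 383.6070 ⇒ m₃ = 383.6070/6 = 63.93450
m₂^(3/2) = 13.43917^(1.5) = 49.26727
g1 = m₃ / m₂^(3/2) = 63.93450 / 49.26727 ≈ 1.298

1.298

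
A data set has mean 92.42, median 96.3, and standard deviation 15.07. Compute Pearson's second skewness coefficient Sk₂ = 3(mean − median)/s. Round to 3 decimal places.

Sk₂ = 3(92.42 − 96.3) / 15.07 = 3 × -3.8800 / 15.07
    = -11.6400 / 15.07 ≈ -0.772

-0.772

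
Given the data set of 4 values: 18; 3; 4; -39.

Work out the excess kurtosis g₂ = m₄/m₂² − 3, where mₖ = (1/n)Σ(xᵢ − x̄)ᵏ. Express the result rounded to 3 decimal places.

-0.820

x̄ = -3.5000
Σ(xᵢ − x̄)² = 1821.0000 ⇒ m₂ = 455.25000
Σ(xᵢ − x̄)⁴ = 1806854.2500 ⇒ m₄ = 451713.56250
m₂² = 207252.56250
g₂ = m₄/m₂² − 3 = 2.17953 − 3 ≈ -0.820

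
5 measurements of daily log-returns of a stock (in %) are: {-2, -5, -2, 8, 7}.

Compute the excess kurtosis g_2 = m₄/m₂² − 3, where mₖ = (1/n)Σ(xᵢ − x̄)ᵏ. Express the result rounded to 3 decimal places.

-1.713

x̄ = 1.2000
Σ(xᵢ − x̄)² = 138.8000 ⇒ m₂ = 27.76000
Σ(xᵢ − x̄)⁴ = 4957.1360 ⇒ m₄ = 991.42720
m₂² = 770.61760
g_2 = m₄/m₂² − 3 = 1.28654 − 3 ≈ -1.713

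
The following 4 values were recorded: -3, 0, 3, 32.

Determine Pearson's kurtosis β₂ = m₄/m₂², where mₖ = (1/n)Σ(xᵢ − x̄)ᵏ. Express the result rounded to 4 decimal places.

x̄ = 8.0000
Σ(xᵢ − x̄)² = 786.0000 ⇒ m₂ = 196.50000
Σ(xᵢ − x̄)⁴ = 351138.0000 ⇒ m₄ = 87784.50000
m₂² = 38612.25000
β₂ = m₄/m₂² = 87784.50000 / 38612.25000 ≈ 2.2735

2.2735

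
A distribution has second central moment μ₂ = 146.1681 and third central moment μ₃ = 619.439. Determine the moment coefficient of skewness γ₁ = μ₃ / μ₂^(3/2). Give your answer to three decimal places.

0.351

σ = √μ₂ = √146.1681 = 12.09000
σ³ = μ₂^(3/2) = 1767.17233
γ₁ = μ₃/σ³ = 619.439 / 1767.17233 ≈ 0.351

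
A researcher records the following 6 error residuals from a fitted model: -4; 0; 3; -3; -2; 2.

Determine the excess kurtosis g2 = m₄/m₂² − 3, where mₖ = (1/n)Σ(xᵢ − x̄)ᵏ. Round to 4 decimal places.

-1.4961

x̄ = -0.6667
Σ(xᵢ − x̄)² = 39.3333 ⇒ m₂ = 6.55556
Σ(xᵢ − x̄)⁴ = 387.7778 ⇒ m₄ = 64.62963
m₂² = 42.97531
g2 = m₄/m₂² − 3 = 1.50388 − 3 ≈ -1.4961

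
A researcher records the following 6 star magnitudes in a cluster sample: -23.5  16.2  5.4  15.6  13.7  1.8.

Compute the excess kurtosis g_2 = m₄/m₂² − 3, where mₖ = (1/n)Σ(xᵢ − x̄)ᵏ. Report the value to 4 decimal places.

0.1774

x̄ = 4.8667
Σ(xᵢ − x̄)² = 1136.0333 ⇒ m₂ = 189.33889
Σ(xᵢ − x̄)⁴ = 683437.1305 ⇒ m₄ = 113906.18842
m₂² = 35849.21485
g_2 = m₄/m₂² − 3 = 3.17737 − 3 ≈ 0.1774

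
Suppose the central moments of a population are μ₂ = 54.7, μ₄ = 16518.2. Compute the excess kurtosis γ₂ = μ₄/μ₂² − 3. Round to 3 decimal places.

μ₂² = 54.7² = 2992.09000
μ₄/μ₂² = 16518.2 / 2992.09000 = 5.52062
γ₂ = 5.52062 − 3 ≈ 2.521

2.521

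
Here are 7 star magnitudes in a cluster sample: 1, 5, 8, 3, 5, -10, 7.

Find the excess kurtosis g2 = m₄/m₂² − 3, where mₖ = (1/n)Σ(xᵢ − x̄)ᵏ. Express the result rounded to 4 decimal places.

x̄ = 2.7143
Σ(xᵢ − x̄)² = 221.4286 ⇒ m₂ = 31.63265
Σ(xᵢ − x̄)⁴ = 27312.8805 ⇒ m₄ = 3901.84007
m₂² = 1000.62474
g2 = m₄/m₂² − 3 = 3.89940 − 3 ≈ 0.8994

0.8994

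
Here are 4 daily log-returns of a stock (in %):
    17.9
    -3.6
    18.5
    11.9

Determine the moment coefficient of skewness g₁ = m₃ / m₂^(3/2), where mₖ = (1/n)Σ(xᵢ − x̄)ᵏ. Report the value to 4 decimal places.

-0.8928

x̄ = (17.9 - 3.6 + 18.5 + 11.9) / 4 = 11.1750
deviations (xᵢ − x̄): 6.7250, -14.7750, 7.3250, 0.7250
Σ(xᵢ − x̄)² = 317.7075 ⇒ m₂ = 317.7075/4 = 79.42688
Σ(xᵢ − x̄)³ = -2527.8409 ⇒ m₃ = -2527.8409/4 = -631.96022
m₂^(3/2) = 79.42688^(1.5) = 707.86626
g₁ = m₃ / m₂^(3/2) = -631.96022 / 707.86626 ≈ -0.8928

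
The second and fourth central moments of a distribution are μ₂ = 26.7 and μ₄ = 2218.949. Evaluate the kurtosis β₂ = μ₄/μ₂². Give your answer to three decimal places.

μ₂² = 26.7² = 712.89000
μ₄/μ₂² = 2218.949 / 712.89000 = 3.11261
β₂ ≈ 3.113

3.113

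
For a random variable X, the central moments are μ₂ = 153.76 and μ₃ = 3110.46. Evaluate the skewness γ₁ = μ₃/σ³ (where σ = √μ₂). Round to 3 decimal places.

σ = √μ₂ = √153.76 = 12.40000
σ³ = μ₂^(3/2) = 1906.62400
γ₁ = μ₃/σ³ = 3110.46 / 1906.62400 ≈ 1.631

1.631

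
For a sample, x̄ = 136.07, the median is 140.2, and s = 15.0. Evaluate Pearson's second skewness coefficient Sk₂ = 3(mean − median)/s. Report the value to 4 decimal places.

Sk₂ = 3(136.07 − 140.2) / 15.0 = 3 × -4.1300 / 15.0
    = -12.3900 / 15.0 ≈ -0.8260

-0.8260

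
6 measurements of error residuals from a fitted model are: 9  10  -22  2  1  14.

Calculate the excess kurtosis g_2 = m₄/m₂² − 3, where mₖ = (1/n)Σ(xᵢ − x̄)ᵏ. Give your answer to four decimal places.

0.2362

x̄ = 2.3333
Σ(xᵢ − x̄)² = 833.3333 ⇒ m₂ = 138.88889
Σ(xᵢ − x̄)⁴ = 374555.1111 ⇒ m₄ = 62425.85185
m₂² = 19290.12346
g_2 = m₄/m₂² − 3 = 3.23616 − 3 ≈ 0.2362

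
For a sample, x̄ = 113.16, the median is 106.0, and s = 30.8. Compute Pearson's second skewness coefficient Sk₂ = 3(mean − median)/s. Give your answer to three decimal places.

0.697

Sk₂ = 3(113.16 − 106.0) / 30.8 = 3 × 7.1600 / 30.8
    = 21.4800 / 30.8 ≈ 0.697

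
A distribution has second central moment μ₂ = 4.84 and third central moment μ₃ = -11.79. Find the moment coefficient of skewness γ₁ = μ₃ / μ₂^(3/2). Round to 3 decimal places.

σ = √μ₂ = √4.84 = 2.20000
σ³ = μ₂^(3/2) = 10.64800
γ₁ = μ₃/σ³ = -11.79 / 10.64800 ≈ -1.107

-1.107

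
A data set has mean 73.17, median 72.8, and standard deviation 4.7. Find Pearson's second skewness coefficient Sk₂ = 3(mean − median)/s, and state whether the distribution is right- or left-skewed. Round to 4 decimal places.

0.2362, right-skewed

Sk₂ = 3(73.17 − 72.8) / 4.7 = 3 × 0.3700 / 4.7
    = 1.1100 / 4.7 ≈ 0.2362
Sk₂ > 0 ⇒ mean > median ⇒ right-skewed (positive skew).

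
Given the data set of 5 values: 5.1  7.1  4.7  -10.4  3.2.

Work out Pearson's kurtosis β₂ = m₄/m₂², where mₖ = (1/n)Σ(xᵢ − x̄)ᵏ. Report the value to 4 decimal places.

x̄ = 1.9400
Σ(xᵢ − x̄)² = 198.0920 ⇒ m₂ = 39.61840
Σ(xᵢ − x̄)⁴ = 24057.0414 ⇒ m₄ = 4811.40829
m₂² = 1569.61762
β₂ = m₄/m₂² = 4811.40829 / 1569.61762 ≈ 3.0653

3.0653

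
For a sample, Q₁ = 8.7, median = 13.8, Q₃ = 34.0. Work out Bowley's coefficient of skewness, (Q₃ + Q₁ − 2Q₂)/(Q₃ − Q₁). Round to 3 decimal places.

numerator: Q₃ + Q₁ − 2Q₂ = 34.0 + 8.7 − 2×13.8 = 15.1000
denominator: Q₃ − Q₁ = 34.0 − 8.7 = 25.3000
Bowley skewness = 15.1000 / 25.3000 ≈ 0.597

0.597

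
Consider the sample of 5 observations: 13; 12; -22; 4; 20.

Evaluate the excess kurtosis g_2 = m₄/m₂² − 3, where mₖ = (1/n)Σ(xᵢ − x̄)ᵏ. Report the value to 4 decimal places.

-0.3031

x̄ = 5.4000
Σ(xᵢ − x̄)² = 1067.2000 ⇒ m₂ = 213.44000
Σ(xᵢ − x̄)⁴ = 614315.2960 ⇒ m₄ = 122863.05920
m₂² = 45556.63360
g_2 = m₄/m₂² − 3 = 2.69693 − 3 ≈ -0.3031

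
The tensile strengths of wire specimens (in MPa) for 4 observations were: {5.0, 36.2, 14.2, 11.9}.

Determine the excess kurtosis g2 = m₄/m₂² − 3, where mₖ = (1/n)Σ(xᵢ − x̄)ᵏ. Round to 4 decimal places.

x̄ = 16.8250
Σ(xᵢ − x̄)² = 546.3675 ⇒ m₂ = 136.59188
Σ(xᵢ − x̄)⁴ = 161106.5411 ⇒ m₄ = 40276.63527
m₂² = 18657.34032
g2 = m₄/m₂² − 3 = 2.15876 − 3 ≈ -0.8412

-0.8412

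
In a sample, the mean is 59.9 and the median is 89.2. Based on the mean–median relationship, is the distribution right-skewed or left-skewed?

left-skewed

mean − median = 59.9 − 89.2 = -29.3
mean < median ⇒ the longer tail is on the left ⇒ left-skewed (negatively skewed).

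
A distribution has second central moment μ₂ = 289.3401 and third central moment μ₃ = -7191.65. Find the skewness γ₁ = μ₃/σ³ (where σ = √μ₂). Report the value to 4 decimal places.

-1.4612

σ = √μ₂ = √289.3401 = 17.01000
σ³ = μ₂^(3/2) = 4921.67510
γ₁ = μ₃/σ³ = -7191.65 / 4921.67510 ≈ -1.4612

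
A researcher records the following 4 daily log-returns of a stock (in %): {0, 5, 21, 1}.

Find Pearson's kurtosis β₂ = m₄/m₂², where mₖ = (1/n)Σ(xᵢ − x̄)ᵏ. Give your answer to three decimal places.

2.191

x̄ = 6.7500
Σ(xᵢ − x̄)² = 284.7500 ⇒ m₂ = 71.18750
Σ(xᵢ − x̄)⁴ = 44412.8281 ⇒ m₄ = 11103.20703
m₂² = 5067.66016
β₂ = m₄/m₂² = 11103.20703 / 5067.66016 ≈ 2.191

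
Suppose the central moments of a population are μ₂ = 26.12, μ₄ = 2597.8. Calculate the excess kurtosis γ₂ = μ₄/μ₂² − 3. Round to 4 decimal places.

0.8077

μ₂² = 26.12² = 682.25440
μ₄/μ₂² = 2597.8 / 682.25440 = 3.80767
γ₂ = 3.80767 − 3 ≈ 0.8077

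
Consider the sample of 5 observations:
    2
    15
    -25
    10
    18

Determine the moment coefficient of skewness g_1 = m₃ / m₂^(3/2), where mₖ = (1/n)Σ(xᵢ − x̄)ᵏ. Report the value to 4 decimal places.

x̄ = (2 + 15 - 25 + 10 + 18) / 5 = 4.0000
deviations (xᵢ − x̄): -2.0000, 11.0000, -29.0000, 6.0000, 14.0000
Σ(xᵢ − x̄)² = 1198.0000 ⇒ m₂ = 1198.0000/5 = 239.60000
Σ(xᵢ − x̄)³ = -20106.0000 ⇒ m₃ = -20106.0000/5 = -4021.20000
m₂^(3/2) = 239.60000^(1.5) = 3708.77273
g_1 = m₃ / m₂^(3/2) = -4021.20000 / 3708.77273 ≈ -1.0842

-1.0842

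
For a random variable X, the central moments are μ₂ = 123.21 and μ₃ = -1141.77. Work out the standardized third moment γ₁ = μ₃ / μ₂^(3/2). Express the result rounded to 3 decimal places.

-0.835

σ = √μ₂ = √123.21 = 11.10000
σ³ = μ₂^(3/2) = 1367.63100
γ₁ = μ₃/σ³ = -1141.77 / 1367.63100 ≈ -0.835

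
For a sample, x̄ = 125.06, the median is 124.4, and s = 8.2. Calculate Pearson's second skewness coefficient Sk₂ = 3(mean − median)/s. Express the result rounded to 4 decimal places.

0.2415

Sk₂ = 3(125.06 − 124.4) / 8.2 = 3 × 0.6600 / 8.2
    = 1.9800 / 8.2 ≈ 0.2415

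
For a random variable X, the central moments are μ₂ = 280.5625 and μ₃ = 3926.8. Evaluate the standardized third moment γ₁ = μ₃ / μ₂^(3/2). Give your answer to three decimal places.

0.836

σ = √μ₂ = √280.5625 = 16.75000
σ³ = μ₂^(3/2) = 4699.42188
γ₁ = μ₃/σ³ = 3926.8 / 4699.42188 ≈ 0.836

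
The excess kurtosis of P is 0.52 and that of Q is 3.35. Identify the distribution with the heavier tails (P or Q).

Q

Higher excess kurtosis ⇒ heavier tails relative to the normal distribution.
0.52 vs 3.35: the larger is 3.35, so Q has heavier tails.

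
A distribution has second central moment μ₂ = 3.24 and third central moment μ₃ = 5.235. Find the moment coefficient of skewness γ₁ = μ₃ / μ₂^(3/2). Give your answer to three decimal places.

σ = √μ₂ = √3.24 = 1.80000
σ³ = μ₂^(3/2) = 5.83200
γ₁ = μ₃/σ³ = 5.235 / 5.83200 ≈ 0.898

0.898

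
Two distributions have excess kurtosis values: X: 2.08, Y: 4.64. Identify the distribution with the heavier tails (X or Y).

Higher excess kurtosis ⇒ heavier tails relative to the normal distribution.
2.08 vs 4.64: the larger is 4.64, so Y has heavier tails.

Y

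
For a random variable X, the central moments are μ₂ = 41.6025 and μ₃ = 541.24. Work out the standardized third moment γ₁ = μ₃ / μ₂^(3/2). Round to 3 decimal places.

2.017

σ = √μ₂ = √41.6025 = 6.45000
σ³ = μ₂^(3/2) = 268.33612
γ₁ = μ₃/σ³ = 541.24 / 268.33612 ≈ 2.017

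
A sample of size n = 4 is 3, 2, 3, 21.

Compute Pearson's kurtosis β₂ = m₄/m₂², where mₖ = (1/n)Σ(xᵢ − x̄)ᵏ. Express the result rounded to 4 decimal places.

x̄ = 7.2500
Σ(xᵢ − x̄)² = 252.7500 ⇒ m₂ = 63.18750
Σ(xᵢ − x̄)⁴ = 37156.8281 ⇒ m₄ = 9289.20703
m₂² = 3992.66016
β₂ = m₄/m₂² = 9289.20703 / 3992.66016 ≈ 2.3266

2.3266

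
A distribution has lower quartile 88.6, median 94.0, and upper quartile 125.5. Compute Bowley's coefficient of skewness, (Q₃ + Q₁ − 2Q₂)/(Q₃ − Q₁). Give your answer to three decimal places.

numerator: Q₃ + Q₁ − 2Q₂ = 125.5 + 88.6 − 2×94.0 = 26.1000
denominator: Q₃ − Q₁ = 125.5 − 88.6 = 36.9000
Bowley skewness = 26.1000 / 36.9000 ≈ 0.707

0.707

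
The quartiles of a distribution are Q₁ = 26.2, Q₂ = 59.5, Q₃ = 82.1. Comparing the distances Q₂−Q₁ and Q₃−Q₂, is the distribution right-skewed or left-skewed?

left-skewed

Q₂ − Q₁ = 33.3;  Q₃ − Q₂ = 22.6
Q₂ − Q₁ > Q₃ − Q₂ ⇒ the lower half is more spread out ⇒ left-skewed.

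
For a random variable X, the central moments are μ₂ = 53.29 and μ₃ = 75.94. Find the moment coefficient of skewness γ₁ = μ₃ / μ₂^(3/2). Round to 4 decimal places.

σ = √μ₂ = √53.29 = 7.30000
σ³ = μ₂^(3/2) = 389.01700
γ₁ = μ₃/σ³ = 75.94 / 389.01700 ≈ 0.1952

0.1952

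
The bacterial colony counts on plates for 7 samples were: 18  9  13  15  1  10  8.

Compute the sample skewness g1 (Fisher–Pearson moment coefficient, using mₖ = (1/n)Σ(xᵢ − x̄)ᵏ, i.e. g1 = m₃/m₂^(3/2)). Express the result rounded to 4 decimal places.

x̄ = (18 + 9 + 13 + 15 + 1 + 10 + 8) / 7 = 10.5714
deviations (xᵢ − x̄): 7.4286, -1.5714, 2.4286, 4.4286, -9.5714, -0.5714, -2.5714
Σ(xᵢ − x̄)² = 181.7143 ⇒ m₂ = 181.7143/7 = 25.95918
Σ(xᵢ − x̄)³ = -386.8163 ⇒ m₃ = -386.8163/7 = -55.25948
m₂^(3/2) = 25.95918^(1.5) = 132.26245
g1 = m₃ / m₂^(3/2) = -55.25948 / 132.26245 ≈ -0.4178

-0.4178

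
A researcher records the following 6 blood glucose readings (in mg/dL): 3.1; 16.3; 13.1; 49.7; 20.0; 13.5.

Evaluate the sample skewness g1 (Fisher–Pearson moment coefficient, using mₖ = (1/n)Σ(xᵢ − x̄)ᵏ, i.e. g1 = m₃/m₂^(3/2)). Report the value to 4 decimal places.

x̄ = (3.1 + 16.3 + 13.1 + 49.7 + 20.0 + 13.5) / 6 = 19.2833
deviations (xᵢ − x̄): -16.1833, -2.9833, -6.1833, 30.4167, 0.7167, -5.7833
Σ(xᵢ − x̄)² = 1268.1683 ⇒ m₂ = 1268.1683/6 = 211.36139
Σ(xᵢ − x̄)³ = 23446.2474 ⇒ m₃ = 23446.2474/6 = 3907.70791
m₂^(3/2) = 211.36139^(1.5) = 3072.82962
g1 = m₃ / m₂^(3/2) = 3907.70791 / 3072.82962 ≈ 1.2717

1.2717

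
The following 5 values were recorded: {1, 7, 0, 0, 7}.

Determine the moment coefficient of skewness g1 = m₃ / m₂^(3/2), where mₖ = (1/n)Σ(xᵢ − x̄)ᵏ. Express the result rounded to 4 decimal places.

x̄ = (1 + 7 + 0 + 0 + 7) / 5 = 3.0000
deviations (xᵢ − x̄): -2.0000, 4.0000, -3.0000, -3.0000, 4.0000
Σ(xᵢ − x̄)² = 54.0000 ⇒ m₂ = 54.0000/5 = 10.80000
Σ(xᵢ − x̄)³ = 66.0000 ⇒ m₃ = 66.0000/5 = 13.20000
m₂^(3/2) = 10.80000^(1.5) = 35.49242
g1 = m₃ / m₂^(3/2) = 13.20000 / 35.49242 ≈ 0.3719

0.3719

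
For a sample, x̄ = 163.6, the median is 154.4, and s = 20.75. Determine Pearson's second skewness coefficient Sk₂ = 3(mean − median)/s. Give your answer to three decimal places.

1.330

Sk₂ = 3(163.6 − 154.4) / 20.75 = 3 × 9.2000 / 20.75
    = 27.6000 / 20.75 ≈ 1.330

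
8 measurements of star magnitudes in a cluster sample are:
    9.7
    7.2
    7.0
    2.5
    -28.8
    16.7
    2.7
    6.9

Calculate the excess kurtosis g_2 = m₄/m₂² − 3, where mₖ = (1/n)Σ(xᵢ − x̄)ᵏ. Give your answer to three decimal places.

2.068

x̄ = 2.9875
Σ(xᵢ − x̄)² = 1293.0088 ⇒ m₂ = 161.62609
Σ(xᵢ − x̄)⁴ = 1059194.3792 ⇒ m₄ = 132399.29741
m₂² = 26122.99418
g_2 = m₄/m₂² − 3 = 5.06830 − 3 ≈ 2.068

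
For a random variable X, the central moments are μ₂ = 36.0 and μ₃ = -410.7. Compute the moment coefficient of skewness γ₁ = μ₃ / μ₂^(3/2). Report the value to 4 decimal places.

-1.9014

σ = √μ₂ = √36.0 = 6.00000
σ³ = μ₂^(3/2) = 216.00000
γ₁ = μ₃/σ³ = -410.7 / 216.00000 ≈ -1.9014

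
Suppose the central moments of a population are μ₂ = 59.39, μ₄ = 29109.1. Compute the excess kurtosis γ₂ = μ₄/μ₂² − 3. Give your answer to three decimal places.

μ₂² = 59.39² = 3527.17210
μ₄/μ₂² = 29109.1 / 3527.17210 = 8.25282
γ₂ = 8.25282 − 3 ≈ 5.253

5.253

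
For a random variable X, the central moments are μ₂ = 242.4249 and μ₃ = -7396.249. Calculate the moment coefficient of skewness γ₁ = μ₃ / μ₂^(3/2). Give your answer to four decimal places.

σ = √μ₂ = √242.4249 = 15.57000
σ³ = μ₂^(3/2) = 3774.55569
γ₁ = μ₃/σ³ = -7396.249 / 3774.55569 ≈ -1.9595

-1.9595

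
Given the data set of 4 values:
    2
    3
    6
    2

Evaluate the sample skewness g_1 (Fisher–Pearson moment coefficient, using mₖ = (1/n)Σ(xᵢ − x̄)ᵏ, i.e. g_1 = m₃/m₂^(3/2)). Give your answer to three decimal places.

0.958

x̄ = (2 + 3 + 6 + 2) / 4 = 3.2500
deviations (xᵢ − x̄): -1.2500, -0.2500, 2.7500, -1.2500
Σ(xᵢ − x̄)² = 10.7500 ⇒ m₂ = 10.7500/4 = 2.68750
Σ(xᵢ − x̄)³ = 16.8750 ⇒ m₃ = 16.8750/4 = 4.21875
m₂^(3/2) = 2.68750^(1.5) = 4.40578
g_1 = m₃ / m₂^(3/2) = 4.21875 / 4.40578 ≈ 0.958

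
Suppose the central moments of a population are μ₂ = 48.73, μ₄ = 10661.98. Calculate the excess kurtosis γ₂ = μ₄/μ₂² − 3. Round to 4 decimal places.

μ₂² = 48.73² = 2374.61290
μ₄/μ₂² = 10661.98 / 2374.61290 = 4.48999
γ₂ = 4.48999 − 3 ≈ 1.4900

1.4900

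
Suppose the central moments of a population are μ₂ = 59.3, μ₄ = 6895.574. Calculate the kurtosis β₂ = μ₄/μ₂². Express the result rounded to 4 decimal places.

1.9609

μ₂² = 59.3² = 3516.49000
μ₄/μ₂² = 6895.574 / 3516.49000 = 1.96093
β₂ ≈ 1.9609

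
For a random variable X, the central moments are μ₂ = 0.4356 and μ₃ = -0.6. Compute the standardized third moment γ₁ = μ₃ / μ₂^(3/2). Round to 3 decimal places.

-2.087

σ = √μ₂ = √0.4356 = 0.66000
σ³ = μ₂^(3/2) = 0.28750
γ₁ = μ₃/σ³ = -0.6 / 0.28750 ≈ -2.087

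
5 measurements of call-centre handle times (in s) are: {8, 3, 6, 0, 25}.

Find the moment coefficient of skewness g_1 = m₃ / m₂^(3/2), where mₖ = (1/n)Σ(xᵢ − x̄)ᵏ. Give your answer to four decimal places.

1.1447

x̄ = (8 + 3 + 6 + 0 + 25) / 5 = 8.4000
deviations (xᵢ − x̄): -0.4000, -5.4000, -2.4000, -8.4000, 16.6000
Σ(xᵢ − x̄)² = 381.2000 ⇒ m₂ = 381.2000/5 = 76.24000
Σ(xᵢ − x̄)³ = 3810.2400 ⇒ m₃ = 3810.2400/5 = 762.04800
m₂^(3/2) = 76.24000^(1.5) = 665.69352
g_1 = m₃ / m₂^(3/2) = 762.04800 / 665.69352 ≈ 1.1447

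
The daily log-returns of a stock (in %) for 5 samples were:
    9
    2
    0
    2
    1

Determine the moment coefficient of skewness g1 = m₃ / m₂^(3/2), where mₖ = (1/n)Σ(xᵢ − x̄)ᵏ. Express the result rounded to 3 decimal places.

x̄ = (9 + 2 + 0 + 2 + 1) / 5 = 2.8000
deviations (xᵢ − x̄): 6.2000, -0.8000, -2.8000, -0.8000, -1.8000
Σ(xᵢ − x̄)² = 50.8000 ⇒ m₂ = 50.8000/5 = 10.16000
Σ(xᵢ − x̄)³ = 209.5200 ⇒ m₃ = 209.5200/5 = 41.90400
m₂^(3/2) = 10.16000^(1.5) = 32.38475
g1 = m₃ / m₂^(3/2) = 41.90400 / 32.38475 ≈ 1.294

1.294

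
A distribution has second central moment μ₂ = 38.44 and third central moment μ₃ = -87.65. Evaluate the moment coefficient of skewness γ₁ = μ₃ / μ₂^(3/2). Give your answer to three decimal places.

-0.368

σ = √μ₂ = √38.44 = 6.20000
σ³ = μ₂^(3/2) = 238.32800
γ₁ = μ₃/σ³ = -87.65 / 238.32800 ≈ -0.368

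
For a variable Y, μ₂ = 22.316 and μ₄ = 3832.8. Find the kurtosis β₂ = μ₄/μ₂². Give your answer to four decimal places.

μ₂² = 22.316² = 498.00386
μ₄/μ₂² = 3832.8 / 498.00386 = 7.69633
β₂ ≈ 7.6963

7.6963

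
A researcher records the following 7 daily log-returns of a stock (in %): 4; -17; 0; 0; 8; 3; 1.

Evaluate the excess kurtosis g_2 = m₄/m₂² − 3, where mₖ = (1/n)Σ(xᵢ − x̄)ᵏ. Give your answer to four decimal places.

x̄ = -0.1429
Σ(xᵢ − x̄)² = 378.8571 ⇒ m₂ = 54.12245
Σ(xᵢ − x̄)⁴ = 85539.1137 ⇒ m₄ = 12219.87339
m₂² = 2929.23948
g_2 = m₄/m₂² − 3 = 4.17169 − 3 ≈ 1.1717

1.1717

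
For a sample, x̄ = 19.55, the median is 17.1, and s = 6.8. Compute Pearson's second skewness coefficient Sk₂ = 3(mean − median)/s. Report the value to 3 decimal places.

Sk₂ = 3(19.55 − 17.1) / 6.8 = 3 × 2.4500 / 6.8
    = 7.3500 / 6.8 ≈ 1.081

1.081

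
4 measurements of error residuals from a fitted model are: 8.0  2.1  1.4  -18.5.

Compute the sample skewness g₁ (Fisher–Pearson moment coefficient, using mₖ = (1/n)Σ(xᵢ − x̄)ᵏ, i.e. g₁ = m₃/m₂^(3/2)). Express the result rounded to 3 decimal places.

-0.920

x̄ = (8.0 + 2.1 + 1.4 - 18.5) / 4 = -1.7500
deviations (xᵢ − x̄): 9.7500, 3.8500, 3.1500, -16.7500
Σ(xᵢ − x̄)² = 400.3700 ⇒ m₂ = 400.3700/4 = 100.09250
Σ(xᵢ − x̄)³ = -3684.2400 ⇒ m₃ = -3684.2400/4 = -921.06000
m₂^(3/2) = 100.09250^(1.5) = 1001.38782
g₁ = m₃ / m₂^(3/2) = -921.06000 / 1001.38782 ≈ -0.920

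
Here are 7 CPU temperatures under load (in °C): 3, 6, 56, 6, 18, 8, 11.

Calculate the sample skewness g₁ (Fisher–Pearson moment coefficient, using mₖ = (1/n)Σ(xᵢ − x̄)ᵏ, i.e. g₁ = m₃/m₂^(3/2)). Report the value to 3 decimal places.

x̄ = (3 + 6 + 56 + 6 + 18 + 8 + 11) / 7 = 15.4286
deviations (xᵢ − x̄): -12.4286, -9.4286, 40.5714, -9.4286, 2.5714, -7.4286, -4.4286
Σ(xᵢ − x̄)² = 2059.7143 ⇒ m₂ = 2059.7143/7 = 294.24490
Σ(xᵢ − x̄)³ = 62706.2449 ⇒ m₃ = 62706.2449/7 = 8958.03499
m₂^(3/2) = 294.24490^(1.5) = 5047.34989
g₁ = m₃ / m₂^(3/2) = 8958.03499 / 5047.34989 ≈ 1.775

1.775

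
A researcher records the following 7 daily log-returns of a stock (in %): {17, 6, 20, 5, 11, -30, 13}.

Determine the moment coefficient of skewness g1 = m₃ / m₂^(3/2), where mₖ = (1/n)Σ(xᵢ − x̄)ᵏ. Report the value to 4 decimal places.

x̄ = (17 + 6 + 20 + 5 + 11 - 30 + 13) / 7 = 6.0000
deviations (xᵢ − x̄): 11.0000, 0.0000, 14.0000, -1.0000, 5.0000, -36.0000, 7.0000
Σ(xᵢ − x̄)² = 1688.0000 ⇒ m₂ = 1688.0000/7 = 241.14286
Σ(xᵢ − x̄)³ = -42114.0000 ⇒ m₃ = -42114.0000/7 = -6016.28571
m₂^(3/2) = 241.14286^(1.5) = 3744.65320
g1 = m₃ / m₂^(3/2) = -6016.28571 / 3744.65320 ≈ -1.6066

-1.6066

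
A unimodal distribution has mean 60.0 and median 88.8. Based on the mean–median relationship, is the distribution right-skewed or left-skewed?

left-skewed

mean − median = 60.0 − 88.8 = -28.8
mean < median ⇒ the longer tail is on the left ⇒ left-skewed (negatively skewed).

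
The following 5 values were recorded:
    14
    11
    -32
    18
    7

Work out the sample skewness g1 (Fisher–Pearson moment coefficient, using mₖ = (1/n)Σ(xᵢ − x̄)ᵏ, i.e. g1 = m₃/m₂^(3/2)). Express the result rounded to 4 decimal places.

-1.3543

x̄ = (14 + 11 - 32 + 18 + 7) / 5 = 3.6000
deviations (xᵢ − x̄): 10.4000, 7.4000, -35.6000, 14.4000, 3.4000
Σ(xᵢ − x̄)² = 1649.2000 ⇒ m₂ = 1649.2000/5 = 329.84000
Σ(xᵢ − x̄)³ = -40562.6400 ⇒ m₃ = -40562.6400/5 = -8112.52800
m₂^(3/2) = 329.84000^(1.5) = 5990.38841
g1 = m₃ / m₂^(3/2) = -8112.52800 / 5990.38841 ≈ -1.3543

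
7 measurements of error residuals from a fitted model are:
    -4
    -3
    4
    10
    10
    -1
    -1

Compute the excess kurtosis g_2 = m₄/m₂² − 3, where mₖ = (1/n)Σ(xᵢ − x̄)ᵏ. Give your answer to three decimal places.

x̄ = 2.1429
Σ(xᵢ − x̄)² = 210.8571 ⇒ m₂ = 30.12245
Σ(xᵢ − x̄)⁴ = 9952.8280 ⇒ m₄ = 1421.83257
m₂² = 907.36193
g_2 = m₄/m₂² − 3 = 1.56700 − 3 ≈ -1.433

-1.433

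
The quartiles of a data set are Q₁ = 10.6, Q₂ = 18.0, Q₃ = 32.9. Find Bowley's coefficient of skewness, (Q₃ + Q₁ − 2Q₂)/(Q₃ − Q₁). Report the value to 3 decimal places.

numerator: Q₃ + Q₁ − 2Q₂ = 32.9 + 10.6 − 2×18.0 = 7.5000
denominator: Q₃ − Q₁ = 32.9 − 10.6 = 22.3000
Bowley skewness = 7.5000 / 22.3000 ≈ 0.336

0.336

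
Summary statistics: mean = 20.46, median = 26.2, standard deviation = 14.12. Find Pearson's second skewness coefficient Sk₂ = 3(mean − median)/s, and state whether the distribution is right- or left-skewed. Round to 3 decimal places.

Sk₂ = 3(20.46 − 26.2) / 14.12 = 3 × -5.7400 / 14.12
    = -17.2200 / 14.12 ≈ -1.220
Sk₂ < 0 ⇒ mean < median ⇒ left-skewed (negative skew).

-1.220, left-skewed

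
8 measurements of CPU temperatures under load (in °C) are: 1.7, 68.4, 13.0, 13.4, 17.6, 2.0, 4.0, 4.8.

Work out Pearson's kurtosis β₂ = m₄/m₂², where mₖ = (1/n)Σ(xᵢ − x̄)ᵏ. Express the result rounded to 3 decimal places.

x̄ = 15.6125
Σ(xᵢ − x̄)² = 3432.8088 ⇒ m₂ = 429.10109
Σ(xᵢ − x̄)⁴ = 7868433.9937 ⇒ m₄ = 983554.24921
m₂² = 184127.74866
β₂ = m₄/m₂² = 983554.24921 / 184127.74866 ≈ 5.342

5.342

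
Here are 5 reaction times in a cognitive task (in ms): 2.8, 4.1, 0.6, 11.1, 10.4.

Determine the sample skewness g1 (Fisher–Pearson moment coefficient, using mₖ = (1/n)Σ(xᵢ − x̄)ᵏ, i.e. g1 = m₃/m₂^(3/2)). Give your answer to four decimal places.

x̄ = (2.8 + 4.1 + 0.6 + 11.1 + 10.4) / 5 = 5.8000
deviations (xᵢ − x̄): -3.0000, -1.7000, -5.2000, 5.3000, 4.6000
Σ(xᵢ − x̄)² = 88.1800 ⇒ m₂ = 88.1800/5 = 17.63600
Σ(xᵢ − x̄)³ = 73.6920 ⇒ m₃ = 73.6920/5 = 14.73840
m₂^(3/2) = 17.63600^(1.5) = 74.06280
g1 = m₃ / m₂^(3/2) = 14.73840 / 74.06280 ≈ 0.1990

0.1990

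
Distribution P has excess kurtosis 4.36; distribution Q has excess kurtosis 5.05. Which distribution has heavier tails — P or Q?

Q

Higher excess kurtosis ⇒ heavier tails relative to the normal distribution.
4.36 vs 5.05: the larger is 5.05, so Q has heavier tails.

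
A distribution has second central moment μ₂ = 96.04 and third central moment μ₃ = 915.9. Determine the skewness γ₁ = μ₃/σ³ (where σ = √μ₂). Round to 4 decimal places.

0.9731

σ = √μ₂ = √96.04 = 9.80000
σ³ = μ₂^(3/2) = 941.19200
γ₁ = μ₃/σ³ = 915.9 / 941.19200 ≈ 0.9731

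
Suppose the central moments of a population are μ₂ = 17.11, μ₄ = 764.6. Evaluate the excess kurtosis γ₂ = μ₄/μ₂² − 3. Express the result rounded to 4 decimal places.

-0.3882

μ₂² = 17.11² = 292.75210
μ₄/μ₂² = 764.6 / 292.75210 = 2.61177
γ₂ = 2.61177 − 3 ≈ -0.3882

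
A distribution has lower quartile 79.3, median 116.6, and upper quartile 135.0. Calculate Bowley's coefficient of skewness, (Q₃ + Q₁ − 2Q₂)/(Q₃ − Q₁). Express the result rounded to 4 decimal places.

-0.3393

numerator: Q₃ + Q₁ − 2Q₂ = 135.0 + 79.3 − 2×116.6 = -18.9000
denominator: Q₃ − Q₁ = 135.0 − 79.3 = 55.7000
Bowley skewness = -18.9000 / 55.7000 ≈ -0.3393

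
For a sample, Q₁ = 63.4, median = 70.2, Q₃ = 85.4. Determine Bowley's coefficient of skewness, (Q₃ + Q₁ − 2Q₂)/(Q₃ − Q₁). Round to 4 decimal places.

numerator: Q₃ + Q₁ − 2Q₂ = 85.4 + 63.4 − 2×70.2 = 8.4000
denominator: Q₃ − Q₁ = 85.4 − 63.4 = 22.0000
Bowley skewness = 8.4000 / 22.0000 ≈ 0.3818

0.3818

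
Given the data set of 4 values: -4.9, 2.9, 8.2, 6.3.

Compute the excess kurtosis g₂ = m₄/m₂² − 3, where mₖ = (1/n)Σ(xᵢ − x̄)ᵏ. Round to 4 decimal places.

x̄ = 3.1250
Σ(xᵢ − x̄)² = 100.2875 ⇒ m₂ = 25.07188
Σ(xᵢ − x̄)⁴ = 4912.4143 ⇒ m₄ = 1228.10357
m₂² = 628.59892
g₂ = m₄/m₂² − 3 = 1.95372 − 3 ≈ -1.0463

-1.0463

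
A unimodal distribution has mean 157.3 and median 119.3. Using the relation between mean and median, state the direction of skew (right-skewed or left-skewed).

right-skewed

mean − median = 157.3 − 119.3 = 38.0
mean > median ⇒ the longer tail is on the right ⇒ right-skewed (positively skewed).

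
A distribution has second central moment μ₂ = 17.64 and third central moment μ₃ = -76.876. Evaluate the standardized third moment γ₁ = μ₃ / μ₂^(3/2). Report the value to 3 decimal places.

-1.038

σ = √μ₂ = √17.64 = 4.20000
σ³ = μ₂^(3/2) = 74.08800
γ₁ = μ₃/σ³ = -76.876 / 74.08800 ≈ -1.038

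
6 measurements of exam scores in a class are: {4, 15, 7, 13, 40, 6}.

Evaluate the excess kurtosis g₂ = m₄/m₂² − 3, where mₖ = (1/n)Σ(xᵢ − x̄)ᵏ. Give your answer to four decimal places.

0.5017

x̄ = 14.1667
Σ(xᵢ − x̄)² = 890.8333 ⇒ m₂ = 148.47222
Σ(xᵢ − x̄)⁴ = 463142.8194 ⇒ m₄ = 77190.46991
m₂² = 22044.00077
g₂ = m₄/m₂² − 3 = 3.50165 − 3 ≈ 0.5017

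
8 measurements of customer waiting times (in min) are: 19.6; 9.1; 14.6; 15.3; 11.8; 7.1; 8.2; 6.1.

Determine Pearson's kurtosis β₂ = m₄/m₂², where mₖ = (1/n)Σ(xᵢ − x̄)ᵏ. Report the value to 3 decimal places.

x̄ = 11.4750
Σ(xᵢ − x̄)² = 154.9150 ⇒ m₂ = 19.36438
Σ(xᵢ − x̄)⁴ = 6015.3839 ⇒ m₄ = 751.92299
m₂² = 374.97902
β₂ = m₄/m₂² = 751.92299 / 374.97902 ≈ 2.005

2.005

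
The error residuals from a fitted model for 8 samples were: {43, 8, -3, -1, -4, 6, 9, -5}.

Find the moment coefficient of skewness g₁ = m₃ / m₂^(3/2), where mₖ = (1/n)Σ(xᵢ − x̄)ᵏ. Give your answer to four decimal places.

1.7313

x̄ = (43 + 8 - 3 - 1 - 4 + 6 + 9 - 5) / 8 = 6.6250
deviations (xᵢ − x̄): 36.3750, 1.3750, -9.6250, -7.6250, -10.6250, -0.6250, 2.3750, -11.6250
Σ(xᵢ − x̄)² = 1729.8750 ⇒ m₂ = 1729.8750/8 = 216.23438
Σ(xᵢ − x̄)³ = 44039.5313 ⇒ m₃ = 44039.5313/8 = 5504.94141
m₂^(3/2) = 216.23438^(1.5) = 3179.70700
g₁ = m₃ / m₂^(3/2) = 5504.94141 / 3179.70700 ≈ 1.7313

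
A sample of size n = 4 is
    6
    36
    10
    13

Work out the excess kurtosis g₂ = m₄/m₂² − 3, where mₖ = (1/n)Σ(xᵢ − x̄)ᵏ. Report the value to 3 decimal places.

x̄ = 16.2500
Σ(xᵢ − x̄)² = 544.7500 ⇒ m₂ = 136.18750
Σ(xᵢ − x̄)⁴ = 164824.3281 ⇒ m₄ = 41206.08203
m₂² = 18547.03516
g₂ = m₄/m₂² − 3 = 2.22171 − 3 ≈ -0.778

-0.778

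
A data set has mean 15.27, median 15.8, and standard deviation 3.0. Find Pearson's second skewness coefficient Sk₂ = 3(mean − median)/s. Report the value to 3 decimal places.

Sk₂ = 3(15.27 − 15.8) / 3.0 = 3 × -0.5300 / 3.0
    = -1.5900 / 3.0 ≈ -0.530

-0.530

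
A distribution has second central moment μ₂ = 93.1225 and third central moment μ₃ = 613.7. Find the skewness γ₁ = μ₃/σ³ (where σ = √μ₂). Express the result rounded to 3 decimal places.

σ = √μ₂ = √93.1225 = 9.65000
σ³ = μ₂^(3/2) = 898.63213
γ₁ = μ₃/σ³ = 613.7 / 898.63213 ≈ 0.683

0.683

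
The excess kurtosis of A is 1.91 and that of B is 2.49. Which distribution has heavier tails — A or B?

B

Higher excess kurtosis ⇒ heavier tails relative to the normal distribution.
1.91 vs 2.49: the larger is 2.49, so B has heavier tails.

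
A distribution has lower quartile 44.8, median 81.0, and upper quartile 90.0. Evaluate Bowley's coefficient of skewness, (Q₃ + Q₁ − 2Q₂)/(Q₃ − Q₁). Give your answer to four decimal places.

-0.6018

numerator: Q₃ + Q₁ − 2Q₂ = 90.0 + 44.8 − 2×81.0 = -27.2000
denominator: Q₃ − Q₁ = 90.0 − 44.8 = 45.2000
Bowley skewness = -27.2000 / 45.2000 ≈ -0.6018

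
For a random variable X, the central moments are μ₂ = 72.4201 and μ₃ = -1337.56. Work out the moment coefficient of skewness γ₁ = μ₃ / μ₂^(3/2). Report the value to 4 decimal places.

σ = √μ₂ = √72.4201 = 8.51000
σ³ = μ₂^(3/2) = 616.29505
γ₁ = μ₃/σ³ = -1337.56 / 616.29505 ≈ -2.1703

-2.1703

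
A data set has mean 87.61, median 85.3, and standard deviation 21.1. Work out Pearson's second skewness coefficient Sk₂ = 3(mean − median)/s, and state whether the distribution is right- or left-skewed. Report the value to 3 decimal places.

0.328, right-skewed

Sk₂ = 3(87.61 − 85.3) / 21.1 = 3 × 2.3100 / 21.1
    = 6.9300 / 21.1 ≈ 0.328
Sk₂ > 0 ⇒ mean > median ⇒ right-skewed (positive skew).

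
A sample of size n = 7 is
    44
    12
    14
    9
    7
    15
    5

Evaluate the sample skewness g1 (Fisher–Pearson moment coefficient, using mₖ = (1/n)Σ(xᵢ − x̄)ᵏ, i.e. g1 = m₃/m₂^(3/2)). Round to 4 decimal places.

x̄ = (44 + 12 + 14 + 9 + 7 + 15 + 5) / 7 = 15.1429
deviations (xᵢ − x̄): 28.8571, -3.1429, -1.1429, -6.1429, -8.1429, -0.1429, -10.1429
Σ(xᵢ − x̄)² = 1050.8571 ⇒ m₂ = 1050.8571/7 = 150.12245
Σ(xᵢ − x̄)³ = 22182.6122 ⇒ m₃ = 22182.6122/7 = 3168.94461
m₂^(3/2) = 150.12245^(1.5) = 1839.36730
g1 = m₃ / m₂^(3/2) = 3168.94461 / 1839.36730 ≈ 1.7228

1.7228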